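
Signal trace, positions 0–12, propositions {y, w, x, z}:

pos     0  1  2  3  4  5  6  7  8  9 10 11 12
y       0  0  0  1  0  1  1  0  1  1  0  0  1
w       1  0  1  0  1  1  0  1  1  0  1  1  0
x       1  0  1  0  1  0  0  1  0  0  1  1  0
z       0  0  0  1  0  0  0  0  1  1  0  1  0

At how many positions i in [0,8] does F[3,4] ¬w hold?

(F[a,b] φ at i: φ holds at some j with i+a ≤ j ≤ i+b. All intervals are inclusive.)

6

Evaluate at each i in [0,8]:
  i=0: ✓ (witness j=3)
  i=1: ✗ (none in [4,5])
  i=2: ✓ (witness j=6)
  i=3: ✓ (witness j=6)
  i=4: ✗ (none in [7,8])
  i=5: ✓ (witness j=9)
  i=6: ✓ (witness j=9)
  i=7: ✗ (none in [10,11])
  i=8: ✓ (witness j=12)
Positions where it holds: {0, 2, 3, 5, 6, 8} → 6.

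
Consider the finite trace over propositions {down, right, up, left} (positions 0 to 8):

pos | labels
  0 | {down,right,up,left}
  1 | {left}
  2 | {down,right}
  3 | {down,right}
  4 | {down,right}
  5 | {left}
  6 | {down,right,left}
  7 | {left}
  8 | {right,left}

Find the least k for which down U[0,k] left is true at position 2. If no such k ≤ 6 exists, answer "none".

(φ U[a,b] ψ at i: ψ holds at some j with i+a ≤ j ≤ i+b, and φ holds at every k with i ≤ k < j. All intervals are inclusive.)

3

Need earliest j ≥ 2 with left, and down at every k in [2,j-1].
  j=2: rhs fails.
  j=3: rhs fails.
  j=4: rhs fails.
  j=5: rhs holds; lhs holds on [2,4]. k = 3.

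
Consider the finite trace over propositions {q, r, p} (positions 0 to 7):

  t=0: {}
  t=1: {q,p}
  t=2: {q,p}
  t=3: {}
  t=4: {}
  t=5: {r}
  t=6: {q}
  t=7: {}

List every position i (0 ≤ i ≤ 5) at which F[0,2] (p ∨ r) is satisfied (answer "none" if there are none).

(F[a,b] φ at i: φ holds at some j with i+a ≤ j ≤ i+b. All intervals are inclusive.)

Evaluate at each i in [0,5]:
  i=0: ✓ (witness j=1)
  i=1: ✓ (witness j=1)
  i=2: ✓ (witness j=2)
  i=3: ✓ (witness j=5)
  i=4: ✓ (witness j=5)
  i=5: ✓ (witness j=5)

0, 1, 2, 3, 4, 5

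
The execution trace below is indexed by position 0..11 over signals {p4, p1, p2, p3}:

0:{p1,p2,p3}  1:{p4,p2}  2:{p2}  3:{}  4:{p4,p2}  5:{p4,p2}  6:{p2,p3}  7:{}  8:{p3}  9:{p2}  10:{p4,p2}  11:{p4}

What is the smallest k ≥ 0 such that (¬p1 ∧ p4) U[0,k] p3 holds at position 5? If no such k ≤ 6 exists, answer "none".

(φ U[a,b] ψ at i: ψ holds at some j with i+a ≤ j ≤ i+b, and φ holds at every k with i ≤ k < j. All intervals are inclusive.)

1

Need earliest j ≥ 5 with p3, and (¬p1 ∧ p4) at every k in [5,j-1].
  j=5: rhs fails.
  j=6: rhs holds; lhs holds on [5,5]. k = 1.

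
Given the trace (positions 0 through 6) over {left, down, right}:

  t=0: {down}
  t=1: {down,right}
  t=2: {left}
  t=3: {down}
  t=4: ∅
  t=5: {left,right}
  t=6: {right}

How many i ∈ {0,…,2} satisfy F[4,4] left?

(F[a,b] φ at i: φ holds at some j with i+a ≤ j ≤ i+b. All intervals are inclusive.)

Evaluate at each i in [0,2]:
  i=0: ✗ (none in [4,4])
  i=1: ✓ (witness j=5)
  i=2: ✗ (none in [6,6])
Positions where it holds: {1} → 1.

1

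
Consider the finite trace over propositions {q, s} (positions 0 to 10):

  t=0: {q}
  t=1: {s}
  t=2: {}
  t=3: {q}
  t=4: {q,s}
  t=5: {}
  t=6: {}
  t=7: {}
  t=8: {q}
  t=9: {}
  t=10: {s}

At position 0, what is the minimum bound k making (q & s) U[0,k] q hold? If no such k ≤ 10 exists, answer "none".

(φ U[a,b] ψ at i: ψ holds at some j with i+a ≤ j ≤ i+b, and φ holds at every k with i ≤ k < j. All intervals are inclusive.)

Need earliest j ≥ 0 with q, and (q & s) at every k in [0,j-1].
  j=0: rhs holds (empty prefix). k = 0.

0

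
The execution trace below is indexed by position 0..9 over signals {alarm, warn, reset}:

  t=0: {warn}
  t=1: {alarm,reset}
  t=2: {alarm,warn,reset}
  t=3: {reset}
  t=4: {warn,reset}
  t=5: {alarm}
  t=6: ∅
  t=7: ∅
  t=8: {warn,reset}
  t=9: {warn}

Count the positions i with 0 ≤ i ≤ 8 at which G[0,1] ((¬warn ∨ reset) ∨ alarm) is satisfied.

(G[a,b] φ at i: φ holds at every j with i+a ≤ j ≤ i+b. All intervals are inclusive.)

Evaluate at each i in [0,8]:
  i=0: ✗ (fails at j=0)
  i=1: ✓ (all of [1,2])
  i=2: ✓ (all of [2,3])
  i=3: ✓ (all of [3,4])
  i=4: ✓ (all of [4,5])
  i=5: ✓ (all of [5,6])
  i=6: ✓ (all of [6,7])
  i=7: ✓ (all of [7,8])
  i=8: ✗ (fails at j=9)
Positions where it holds: {1, 2, 3, 4, 5, 6, 7} → 7.

7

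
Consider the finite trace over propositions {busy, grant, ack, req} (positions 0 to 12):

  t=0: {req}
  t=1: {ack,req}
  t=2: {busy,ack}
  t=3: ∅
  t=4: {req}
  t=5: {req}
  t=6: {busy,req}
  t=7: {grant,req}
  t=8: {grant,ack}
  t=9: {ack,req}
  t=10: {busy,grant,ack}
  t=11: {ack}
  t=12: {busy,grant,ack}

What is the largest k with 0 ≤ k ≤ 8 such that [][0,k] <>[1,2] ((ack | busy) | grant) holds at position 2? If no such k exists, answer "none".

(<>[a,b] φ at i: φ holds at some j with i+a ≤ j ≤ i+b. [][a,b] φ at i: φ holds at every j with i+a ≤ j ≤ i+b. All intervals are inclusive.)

<>[1,2] ((ack | busy) | grant) must hold from j=2 onward; find where it first fails.
  j=2: fails → no k works.

none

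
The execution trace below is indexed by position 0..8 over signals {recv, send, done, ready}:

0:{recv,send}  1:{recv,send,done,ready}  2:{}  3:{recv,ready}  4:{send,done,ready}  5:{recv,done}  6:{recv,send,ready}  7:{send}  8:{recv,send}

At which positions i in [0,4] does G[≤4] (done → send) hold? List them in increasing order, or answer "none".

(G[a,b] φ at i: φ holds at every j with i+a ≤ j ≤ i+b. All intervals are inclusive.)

Evaluate at each i in [0,4]:
  i=0: ✓ (all of [0,4])
  i=1: ✗ (fails at j=5)
  i=2: ✗ (fails at j=5)
  i=3: ✗ (fails at j=5)
  i=4: ✗ (fails at j=5)

0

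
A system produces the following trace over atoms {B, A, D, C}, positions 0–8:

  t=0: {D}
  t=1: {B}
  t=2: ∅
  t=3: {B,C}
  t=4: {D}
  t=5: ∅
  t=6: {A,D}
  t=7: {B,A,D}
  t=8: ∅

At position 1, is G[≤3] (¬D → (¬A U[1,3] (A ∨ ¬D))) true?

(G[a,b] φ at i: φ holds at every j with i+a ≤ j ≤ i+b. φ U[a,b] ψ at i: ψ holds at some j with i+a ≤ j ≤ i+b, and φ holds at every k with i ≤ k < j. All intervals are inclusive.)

True

Check (¬D → (¬A U[1,3] (A ∨ ¬D))) at every j in [1,4]:
  j=1: antecedent true; consequent holds → ✓
  j=2: antecedent true; consequent holds → ✓
  j=3: antecedent true; consequent holds → ✓
  j=4: antecedent false → ✓
All positions satisfy it → formula holds.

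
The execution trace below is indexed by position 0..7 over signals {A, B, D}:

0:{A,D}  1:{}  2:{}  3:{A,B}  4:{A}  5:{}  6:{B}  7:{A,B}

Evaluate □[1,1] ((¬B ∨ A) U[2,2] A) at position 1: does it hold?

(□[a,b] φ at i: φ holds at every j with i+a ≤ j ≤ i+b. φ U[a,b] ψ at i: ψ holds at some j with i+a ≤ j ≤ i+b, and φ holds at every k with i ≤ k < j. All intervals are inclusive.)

Check ((¬B ∨ A) U[2,2] A) at every j in [2,2]:
  j=2: holds
All positions satisfy it → formula holds.

Yes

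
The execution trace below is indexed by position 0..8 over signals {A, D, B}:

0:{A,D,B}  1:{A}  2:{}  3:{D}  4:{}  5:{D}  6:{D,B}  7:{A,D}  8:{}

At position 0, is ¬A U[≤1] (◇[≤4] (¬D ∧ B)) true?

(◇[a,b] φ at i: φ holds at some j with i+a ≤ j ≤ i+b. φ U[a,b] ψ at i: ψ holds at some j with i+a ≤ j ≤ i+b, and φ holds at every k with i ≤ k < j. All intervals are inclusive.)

False

Need some j in [0,1] with ◇[≤4] (¬D ∧ B), and ¬A at every k in [0,j-1].
  j=0: ◇[≤4] (¬D ∧ B) — fails (none in [0,4]).
  j=1: ◇[≤4] (¬D ∧ B) — fails (none in [1,5]).
No j in the window works → until fails.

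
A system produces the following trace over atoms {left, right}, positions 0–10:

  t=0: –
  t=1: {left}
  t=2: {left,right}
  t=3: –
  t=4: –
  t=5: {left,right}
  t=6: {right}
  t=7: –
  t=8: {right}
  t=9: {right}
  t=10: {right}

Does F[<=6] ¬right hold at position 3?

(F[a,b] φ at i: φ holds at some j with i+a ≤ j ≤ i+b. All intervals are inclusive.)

Check ¬right at each j in [3,9]:
  j=3: true
  j=4: true
  j=5: false
  j=6: false
  j=7: true
  j=8: false
  j=9: false
Found at j=3 → formula holds.

Yes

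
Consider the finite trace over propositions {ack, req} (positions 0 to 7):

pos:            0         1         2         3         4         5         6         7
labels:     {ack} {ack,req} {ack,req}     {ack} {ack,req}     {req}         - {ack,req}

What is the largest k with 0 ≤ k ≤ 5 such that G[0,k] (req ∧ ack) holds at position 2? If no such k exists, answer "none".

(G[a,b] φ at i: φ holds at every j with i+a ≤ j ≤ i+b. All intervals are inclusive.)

0

(req ∧ ack) must hold from j=2 onward; find where it first fails.
  j=2: holds
  j=3: fails
Holds on [2,2], so largest k = 0.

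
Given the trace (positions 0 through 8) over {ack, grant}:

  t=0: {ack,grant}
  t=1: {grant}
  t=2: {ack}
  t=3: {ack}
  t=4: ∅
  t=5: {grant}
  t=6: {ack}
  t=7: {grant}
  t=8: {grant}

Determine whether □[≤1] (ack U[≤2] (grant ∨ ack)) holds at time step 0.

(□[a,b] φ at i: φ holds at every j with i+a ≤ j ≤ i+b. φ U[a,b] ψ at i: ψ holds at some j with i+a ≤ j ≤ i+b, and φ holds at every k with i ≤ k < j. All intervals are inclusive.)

Yes

Check (ack U[≤2] (grant ∨ ack)) at every j in [0,1]:
  j=0: holds
  j=1: holds
All positions satisfy it → formula holds.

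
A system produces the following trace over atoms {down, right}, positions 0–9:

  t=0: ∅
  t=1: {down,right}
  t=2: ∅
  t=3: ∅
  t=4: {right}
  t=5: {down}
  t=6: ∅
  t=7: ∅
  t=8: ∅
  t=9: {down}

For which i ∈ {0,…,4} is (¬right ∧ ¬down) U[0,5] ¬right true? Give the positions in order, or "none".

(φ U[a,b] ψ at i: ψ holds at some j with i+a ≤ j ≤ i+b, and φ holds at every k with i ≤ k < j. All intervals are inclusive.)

0, 2, 3

Evaluate at each i in [0,4]:
  i=0: ✓ (rhs at j=0)
  i=1: ✗ (lhs fails at k=1 before rhs at j=2)
  i=2: ✓ (rhs at j=2)
  i=3: ✓ (rhs at j=3)
  i=4: ✗ (lhs fails at k=4 before rhs at j=5)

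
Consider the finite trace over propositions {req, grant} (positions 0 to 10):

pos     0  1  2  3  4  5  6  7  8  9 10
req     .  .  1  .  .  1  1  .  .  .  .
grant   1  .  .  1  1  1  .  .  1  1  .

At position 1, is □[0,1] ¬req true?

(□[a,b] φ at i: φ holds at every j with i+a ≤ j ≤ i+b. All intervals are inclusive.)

No

Check ¬req at every j in [1,2]:
  j=1: true
  j=2: false
Fails at j=2 → formula fails.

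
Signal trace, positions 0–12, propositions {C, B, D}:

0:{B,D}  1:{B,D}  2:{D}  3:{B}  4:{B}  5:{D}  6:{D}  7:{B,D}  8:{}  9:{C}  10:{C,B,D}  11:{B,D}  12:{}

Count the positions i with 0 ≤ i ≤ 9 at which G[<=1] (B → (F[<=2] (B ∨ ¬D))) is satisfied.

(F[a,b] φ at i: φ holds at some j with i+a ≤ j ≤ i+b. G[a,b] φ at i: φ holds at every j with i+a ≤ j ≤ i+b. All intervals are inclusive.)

10

Evaluate at each i in [0,9]:
  i=0: ✓ (all of [0,1])
  i=1: ✓ (all of [1,2])
  i=2: ✓ (all of [2,3])
  i=3: ✓ (all of [3,4])
  i=4: ✓ (all of [4,5])
  i=5: ✓ (all of [5,6])
  i=6: ✓ (all of [6,7])
  i=7: ✓ (all of [7,8])
  i=8: ✓ (all of [8,9])
  i=9: ✓ (all of [9,10])
Positions where it holds: {0, 1, 2, 3, 4, 5, 6, 7, 8, 9} → 10.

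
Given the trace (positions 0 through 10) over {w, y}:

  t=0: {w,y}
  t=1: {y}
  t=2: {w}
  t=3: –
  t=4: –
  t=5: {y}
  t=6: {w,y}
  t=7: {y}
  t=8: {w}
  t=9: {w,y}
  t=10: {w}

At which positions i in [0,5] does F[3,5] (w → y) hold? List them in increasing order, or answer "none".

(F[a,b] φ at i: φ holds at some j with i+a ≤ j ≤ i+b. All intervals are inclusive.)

0, 1, 2, 3, 4, 5

Evaluate at each i in [0,5]:
  i=0: ✓ (witness j=3)
  i=1: ✓ (witness j=4)
  i=2: ✓ (witness j=5)
  i=3: ✓ (witness j=6)
  i=4: ✓ (witness j=7)
  i=5: ✓ (witness j=9)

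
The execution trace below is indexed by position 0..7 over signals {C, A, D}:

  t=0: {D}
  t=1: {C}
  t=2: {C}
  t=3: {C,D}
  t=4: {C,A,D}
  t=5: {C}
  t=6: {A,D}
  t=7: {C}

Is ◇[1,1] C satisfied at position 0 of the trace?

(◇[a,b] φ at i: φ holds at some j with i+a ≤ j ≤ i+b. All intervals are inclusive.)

Check C at each j in [1,1]:
  j=1: true
Found at j=1 → formula holds.

Holds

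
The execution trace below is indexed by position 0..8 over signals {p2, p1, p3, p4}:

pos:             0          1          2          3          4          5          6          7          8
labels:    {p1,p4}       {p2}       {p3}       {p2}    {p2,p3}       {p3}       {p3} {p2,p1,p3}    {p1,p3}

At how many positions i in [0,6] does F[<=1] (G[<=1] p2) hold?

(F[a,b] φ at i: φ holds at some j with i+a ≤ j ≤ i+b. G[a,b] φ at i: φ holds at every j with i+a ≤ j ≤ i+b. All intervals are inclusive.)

Evaluate at each i in [0,6]:
  i=0: ✗ (none in [0,1])
  i=1: ✗ (none in [1,2])
  i=2: ✓ (witness j=3)
  i=3: ✓ (witness j=3)
  i=4: ✗ (none in [4,5])
  i=5: ✗ (none in [5,6])
  i=6: ✗ (none in [6,7])
Positions where it holds: {2, 3} → 2.

2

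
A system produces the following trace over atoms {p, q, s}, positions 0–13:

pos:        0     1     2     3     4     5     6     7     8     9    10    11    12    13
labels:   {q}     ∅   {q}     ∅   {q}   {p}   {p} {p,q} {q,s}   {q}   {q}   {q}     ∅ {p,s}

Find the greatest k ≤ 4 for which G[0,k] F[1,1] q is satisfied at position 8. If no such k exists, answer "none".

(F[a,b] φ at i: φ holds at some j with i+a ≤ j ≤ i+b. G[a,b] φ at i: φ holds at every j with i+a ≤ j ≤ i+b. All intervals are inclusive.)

2

F[1,1] q must hold from j=8 onward; find where it first fails.
  j=8: holds
  j=9: holds
  j=10: holds
  j=11: fails
Holds on [8,10], so largest k = 2.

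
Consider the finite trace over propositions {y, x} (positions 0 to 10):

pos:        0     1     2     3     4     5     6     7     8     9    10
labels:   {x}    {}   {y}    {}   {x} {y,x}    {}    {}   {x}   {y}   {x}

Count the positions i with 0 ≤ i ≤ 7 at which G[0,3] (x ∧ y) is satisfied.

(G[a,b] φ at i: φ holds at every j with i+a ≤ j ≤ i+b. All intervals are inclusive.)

Evaluate at each i in [0,7]:
  i=0: ✗ (fails at j=0)
  i=1: ✗ (fails at j=1)
  i=2: ✗ (fails at j=2)
  i=3: ✗ (fails at j=3)
  i=4: ✗ (fails at j=4)
  i=5: ✗ (fails at j=6)
  i=6: ✗ (fails at j=6)
  i=7: ✗ (fails at j=7)
Positions where it holds: {} → 0.

0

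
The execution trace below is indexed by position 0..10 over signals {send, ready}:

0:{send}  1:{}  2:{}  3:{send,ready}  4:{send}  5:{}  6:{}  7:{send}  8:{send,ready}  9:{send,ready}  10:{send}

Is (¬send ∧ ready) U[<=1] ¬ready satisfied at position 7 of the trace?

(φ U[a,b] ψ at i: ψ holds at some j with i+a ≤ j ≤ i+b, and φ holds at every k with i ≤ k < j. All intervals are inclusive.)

Holds

Need some j in [7,8] with ¬ready, and (¬send ∧ ready) at every k in [7,j-1].
  j=7: ¬ready holds; no prefix to check → satisfied.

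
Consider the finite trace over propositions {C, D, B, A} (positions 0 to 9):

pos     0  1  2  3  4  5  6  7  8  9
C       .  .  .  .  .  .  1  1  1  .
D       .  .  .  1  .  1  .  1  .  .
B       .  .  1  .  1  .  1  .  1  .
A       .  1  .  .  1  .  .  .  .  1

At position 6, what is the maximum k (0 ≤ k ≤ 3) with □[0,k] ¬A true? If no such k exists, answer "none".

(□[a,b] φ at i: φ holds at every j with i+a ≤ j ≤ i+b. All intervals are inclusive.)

¬A must hold from j=6 onward; find where it first fails.
  j=6: holds
  j=7: holds
  j=8: holds
  j=9: fails
Holds on [6,8], so largest k = 2.

2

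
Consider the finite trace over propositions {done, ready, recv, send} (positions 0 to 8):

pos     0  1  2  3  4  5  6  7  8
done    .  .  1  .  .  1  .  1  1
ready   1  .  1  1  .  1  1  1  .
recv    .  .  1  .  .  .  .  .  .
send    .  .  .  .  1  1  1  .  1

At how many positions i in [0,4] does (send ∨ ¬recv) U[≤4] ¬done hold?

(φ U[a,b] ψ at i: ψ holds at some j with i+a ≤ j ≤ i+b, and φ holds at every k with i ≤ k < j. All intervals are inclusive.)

4

Evaluate at each i in [0,4]:
  i=0: ✓ (rhs at j=0)
  i=1: ✓ (rhs at j=1)
  i=2: ✗ (lhs fails at k=2 before rhs at j=3)
  i=3: ✓ (rhs at j=3)
  i=4: ✓ (rhs at j=4)
Positions where it holds: {0, 1, 3, 4} → 4.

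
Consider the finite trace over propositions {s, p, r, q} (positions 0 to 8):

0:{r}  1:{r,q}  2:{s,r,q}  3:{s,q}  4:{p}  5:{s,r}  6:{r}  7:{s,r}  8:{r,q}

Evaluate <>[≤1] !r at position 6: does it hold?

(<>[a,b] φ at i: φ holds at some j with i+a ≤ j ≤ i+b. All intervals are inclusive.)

Check !r at each j in [6,7]:
  j=6: false
  j=7: false
No position in the window satisfies it → formula fails.

No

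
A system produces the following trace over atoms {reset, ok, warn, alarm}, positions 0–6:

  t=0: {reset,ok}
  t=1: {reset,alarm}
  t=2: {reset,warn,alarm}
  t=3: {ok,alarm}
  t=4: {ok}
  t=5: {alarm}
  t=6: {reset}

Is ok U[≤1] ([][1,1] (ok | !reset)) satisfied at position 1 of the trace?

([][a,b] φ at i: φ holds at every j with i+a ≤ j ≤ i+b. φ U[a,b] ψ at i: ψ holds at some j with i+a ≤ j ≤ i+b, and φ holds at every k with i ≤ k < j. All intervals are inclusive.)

Need some j in [1,2] with [][1,1] (ok | !reset), and ok at every k in [1,j-1].
  j=1: [][1,1] (ok | !reset) — fails at 2.
  j=2: [][1,1] (ok | !reset) holds, but ok fails at k=1 → not this j.
No j in the window works → until fails.

No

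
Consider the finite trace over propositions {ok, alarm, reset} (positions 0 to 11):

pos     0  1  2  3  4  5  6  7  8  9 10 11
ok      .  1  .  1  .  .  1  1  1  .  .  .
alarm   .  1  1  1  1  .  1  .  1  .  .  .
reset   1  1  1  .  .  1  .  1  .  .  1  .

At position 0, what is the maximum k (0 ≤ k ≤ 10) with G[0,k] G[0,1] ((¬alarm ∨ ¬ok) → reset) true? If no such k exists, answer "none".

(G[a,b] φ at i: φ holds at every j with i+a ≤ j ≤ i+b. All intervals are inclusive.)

2

G[0,1] ((¬alarm ∨ ¬ok) → reset) must hold from j=0 onward; find where it first fails.
  j=0: holds
  j=1: holds
  j=2: holds
  j=3: fails
Holds on [0,2], so largest k = 2.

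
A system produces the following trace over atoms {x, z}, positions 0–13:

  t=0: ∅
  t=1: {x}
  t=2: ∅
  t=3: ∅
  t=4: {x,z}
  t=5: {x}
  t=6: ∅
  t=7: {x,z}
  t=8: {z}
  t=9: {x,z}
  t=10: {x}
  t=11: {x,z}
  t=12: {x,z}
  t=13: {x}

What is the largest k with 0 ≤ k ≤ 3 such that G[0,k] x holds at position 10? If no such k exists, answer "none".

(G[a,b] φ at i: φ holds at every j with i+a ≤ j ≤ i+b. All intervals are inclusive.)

3

x must hold from j=10 onward; find where it first fails.
  j=10: holds
  j=11: holds
  j=12: holds
  j=13: holds
Holds through j=13; largest k = 3.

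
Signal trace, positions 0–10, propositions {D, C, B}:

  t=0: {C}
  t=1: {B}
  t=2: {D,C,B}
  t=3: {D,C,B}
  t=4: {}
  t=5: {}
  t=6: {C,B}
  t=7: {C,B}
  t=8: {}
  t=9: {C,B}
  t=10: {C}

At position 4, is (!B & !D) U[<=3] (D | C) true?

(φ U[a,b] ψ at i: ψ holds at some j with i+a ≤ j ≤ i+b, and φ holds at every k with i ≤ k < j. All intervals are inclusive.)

Need some j in [4,7] with (D | C), and (!B & !D) at every k in [4,j-1].
  j=4: (D | C) false.
  j=5: (D | C) false.
  j=6: (D | C) holds; (!B & !D) holds at every k in [4,5] → satisfied.

True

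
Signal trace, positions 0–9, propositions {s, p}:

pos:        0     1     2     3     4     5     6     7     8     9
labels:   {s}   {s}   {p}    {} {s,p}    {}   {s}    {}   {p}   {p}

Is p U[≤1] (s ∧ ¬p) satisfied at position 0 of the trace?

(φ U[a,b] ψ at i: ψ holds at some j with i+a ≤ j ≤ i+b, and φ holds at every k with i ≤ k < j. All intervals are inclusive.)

Need some j in [0,1] with (s ∧ ¬p), and p at every k in [0,j-1].
  j=0: (s ∧ ¬p) holds; no prefix to check → satisfied.

True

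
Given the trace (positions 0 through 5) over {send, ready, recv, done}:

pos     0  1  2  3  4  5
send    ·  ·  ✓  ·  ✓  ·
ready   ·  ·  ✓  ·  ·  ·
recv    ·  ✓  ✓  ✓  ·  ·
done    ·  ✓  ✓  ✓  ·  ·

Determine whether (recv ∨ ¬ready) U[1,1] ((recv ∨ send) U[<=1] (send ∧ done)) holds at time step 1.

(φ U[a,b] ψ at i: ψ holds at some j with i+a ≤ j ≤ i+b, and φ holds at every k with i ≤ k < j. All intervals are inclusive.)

Need some j in [2,2] with ((recv ∨ send) U[<=1] (send ∧ done)), and (recv ∨ ¬ready) at every k in [1,j-1].
  j=2: ((recv ∨ send) U[<=1] (send ∧ done)) holds; (recv ∨ ¬ready) holds at every k in [1,1] → satisfied.

Yes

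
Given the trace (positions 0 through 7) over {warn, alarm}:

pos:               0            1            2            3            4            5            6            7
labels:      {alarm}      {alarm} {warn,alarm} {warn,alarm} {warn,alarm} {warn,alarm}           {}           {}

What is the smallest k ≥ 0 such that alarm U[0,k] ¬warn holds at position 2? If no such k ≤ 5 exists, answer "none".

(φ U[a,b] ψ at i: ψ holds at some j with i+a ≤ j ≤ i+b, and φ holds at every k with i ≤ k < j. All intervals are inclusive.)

4

Need earliest j ≥ 2 with ¬warn, and alarm at every k in [2,j-1].
  j=2: rhs fails.
  j=3: rhs fails.
  j=4: rhs fails.
  j=5: rhs fails.
  j=6: rhs holds; lhs holds on [2,5]. k = 4.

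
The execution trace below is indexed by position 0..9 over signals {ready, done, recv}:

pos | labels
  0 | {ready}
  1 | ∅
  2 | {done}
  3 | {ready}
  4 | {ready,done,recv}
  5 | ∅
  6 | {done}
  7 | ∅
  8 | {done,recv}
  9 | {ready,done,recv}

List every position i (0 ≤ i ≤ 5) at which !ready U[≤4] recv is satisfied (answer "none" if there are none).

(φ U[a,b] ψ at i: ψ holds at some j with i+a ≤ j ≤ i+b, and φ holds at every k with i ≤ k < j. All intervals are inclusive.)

Evaluate at each i in [0,5]:
  i=0: ✗ (lhs fails at k=0 before rhs at j=4)
  i=1: ✗ (lhs fails at k=3 before rhs at j=4)
  i=2: ✗ (lhs fails at k=3 before rhs at j=4)
  i=3: ✗ (lhs fails at k=3 before rhs at j=4)
  i=4: ✓ (rhs at j=4)
  i=5: ✓ (rhs at j=8; lhs holds on [5,7])

4, 5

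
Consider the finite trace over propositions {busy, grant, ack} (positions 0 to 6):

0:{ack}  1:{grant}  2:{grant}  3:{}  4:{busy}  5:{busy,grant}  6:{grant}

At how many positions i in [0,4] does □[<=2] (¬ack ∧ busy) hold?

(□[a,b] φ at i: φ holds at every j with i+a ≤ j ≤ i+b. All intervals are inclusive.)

Evaluate at each i in [0,4]:
  i=0: ✗ (fails at j=0)
  i=1: ✗ (fails at j=1)
  i=2: ✗ (fails at j=2)
  i=3: ✗ (fails at j=3)
  i=4: ✗ (fails at j=6)
Positions where it holds: {} → 0.

0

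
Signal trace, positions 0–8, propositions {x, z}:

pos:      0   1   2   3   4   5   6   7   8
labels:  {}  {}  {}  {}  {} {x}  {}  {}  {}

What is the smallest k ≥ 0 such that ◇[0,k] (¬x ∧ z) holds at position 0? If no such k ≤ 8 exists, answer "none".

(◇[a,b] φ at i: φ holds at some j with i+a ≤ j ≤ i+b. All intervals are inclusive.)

Scan j = 0,1,… for (¬x ∧ z):
  j=0: fails
  j=1: fails
  j=2: fails
  j=3: fails
  j=4: fails
  j=5: fails
  j=6: fails
  j=7: fails
  j=8: fails
No j in [0,8] satisfies it → none.

none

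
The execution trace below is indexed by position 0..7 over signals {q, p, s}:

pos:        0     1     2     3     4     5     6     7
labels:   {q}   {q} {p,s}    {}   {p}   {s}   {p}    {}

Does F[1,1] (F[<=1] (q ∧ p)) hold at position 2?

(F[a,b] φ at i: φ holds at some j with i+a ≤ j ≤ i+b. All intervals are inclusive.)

No

Check F[<=1] (q ∧ p) at each j in [3,3]:
  j=3: fails (none in [3,4])
No position in the window satisfies it → formula fails.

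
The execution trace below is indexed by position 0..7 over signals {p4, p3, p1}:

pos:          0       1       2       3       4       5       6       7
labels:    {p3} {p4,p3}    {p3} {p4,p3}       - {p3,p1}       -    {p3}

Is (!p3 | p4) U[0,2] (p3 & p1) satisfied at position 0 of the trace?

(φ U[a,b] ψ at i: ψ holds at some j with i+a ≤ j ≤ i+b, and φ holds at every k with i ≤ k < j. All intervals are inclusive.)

Need some j in [0,2] with (p3 & p1), and (!p3 | p4) at every k in [0,j-1].
  j=0: (p3 & p1) false.
  j=1: (p3 & p1) false.
  j=2: (p3 & p1) false.
No j in the window works → until fails.

Does not hold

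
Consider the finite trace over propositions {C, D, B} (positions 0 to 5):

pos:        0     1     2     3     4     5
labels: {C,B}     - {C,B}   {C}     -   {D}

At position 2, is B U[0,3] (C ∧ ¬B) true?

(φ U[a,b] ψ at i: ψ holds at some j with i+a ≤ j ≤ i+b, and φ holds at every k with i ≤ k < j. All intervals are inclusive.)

Yes

Need some j in [2,5] with (C ∧ ¬B), and B at every k in [2,j-1].
  j=2: (C ∧ ¬B) false.
  j=3: (C ∧ ¬B) holds; B holds at every k in [2,2] → satisfied.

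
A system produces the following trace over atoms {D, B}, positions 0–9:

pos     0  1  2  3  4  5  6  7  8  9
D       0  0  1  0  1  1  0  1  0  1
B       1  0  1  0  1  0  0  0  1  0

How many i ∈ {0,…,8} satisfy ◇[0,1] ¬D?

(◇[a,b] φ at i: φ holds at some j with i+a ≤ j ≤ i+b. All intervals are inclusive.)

Evaluate at each i in [0,8]:
  i=0: ✓ (witness j=0)
  i=1: ✓ (witness j=1)
  i=2: ✓ (witness j=3)
  i=3: ✓ (witness j=3)
  i=4: ✗ (none in [4,5])
  i=5: ✓ (witness j=6)
  i=6: ✓ (witness j=6)
  i=7: ✓ (witness j=8)
  i=8: ✓ (witness j=8)
Positions where it holds: {0, 1, 2, 3, 5, 6, 7, 8} → 8.

8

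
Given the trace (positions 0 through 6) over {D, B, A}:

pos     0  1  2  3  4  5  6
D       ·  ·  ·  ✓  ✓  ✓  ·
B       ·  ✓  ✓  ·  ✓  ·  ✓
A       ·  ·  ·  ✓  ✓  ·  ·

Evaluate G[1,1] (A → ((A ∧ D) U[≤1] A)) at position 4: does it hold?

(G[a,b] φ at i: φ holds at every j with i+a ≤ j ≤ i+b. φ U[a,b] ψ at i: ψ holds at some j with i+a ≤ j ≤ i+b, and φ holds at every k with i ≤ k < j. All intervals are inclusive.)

Check (A → ((A ∧ D) U[≤1] A)) at every j in [5,5]:
  j=5: antecedent false → ✓
All positions satisfy it → formula holds.

Holds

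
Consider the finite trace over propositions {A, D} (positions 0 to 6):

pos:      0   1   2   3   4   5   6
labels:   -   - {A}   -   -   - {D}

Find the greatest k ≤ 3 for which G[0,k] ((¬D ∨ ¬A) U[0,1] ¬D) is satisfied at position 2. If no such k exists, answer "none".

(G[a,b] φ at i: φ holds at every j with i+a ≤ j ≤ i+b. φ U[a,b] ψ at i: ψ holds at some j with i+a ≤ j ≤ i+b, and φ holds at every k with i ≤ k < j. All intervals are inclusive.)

3

((¬D ∨ ¬A) U[0,1] ¬D) must hold from j=2 onward; find where it first fails.
  j=2: holds
  j=3: holds
  j=4: holds
  j=5: holds
Holds through j=5; largest k = 3.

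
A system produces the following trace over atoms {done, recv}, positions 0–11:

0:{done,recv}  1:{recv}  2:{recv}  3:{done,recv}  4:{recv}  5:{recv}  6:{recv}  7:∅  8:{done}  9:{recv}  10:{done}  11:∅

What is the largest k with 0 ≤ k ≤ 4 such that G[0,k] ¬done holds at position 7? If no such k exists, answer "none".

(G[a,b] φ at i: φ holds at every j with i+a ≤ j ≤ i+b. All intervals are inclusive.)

¬done must hold from j=7 onward; find where it first fails.
  j=7: holds
  j=8: fails
Holds on [7,7], so largest k = 0.

0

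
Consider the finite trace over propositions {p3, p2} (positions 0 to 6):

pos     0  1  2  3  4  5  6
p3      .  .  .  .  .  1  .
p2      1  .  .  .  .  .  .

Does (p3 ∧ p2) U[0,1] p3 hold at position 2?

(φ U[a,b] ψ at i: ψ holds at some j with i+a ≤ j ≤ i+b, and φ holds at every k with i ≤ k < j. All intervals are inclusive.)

False

Need some j in [2,3] with p3, and (p3 ∧ p2) at every k in [2,j-1].
  j=2: p3 false.
  j=3: p3 false.
No j in the window works → until fails.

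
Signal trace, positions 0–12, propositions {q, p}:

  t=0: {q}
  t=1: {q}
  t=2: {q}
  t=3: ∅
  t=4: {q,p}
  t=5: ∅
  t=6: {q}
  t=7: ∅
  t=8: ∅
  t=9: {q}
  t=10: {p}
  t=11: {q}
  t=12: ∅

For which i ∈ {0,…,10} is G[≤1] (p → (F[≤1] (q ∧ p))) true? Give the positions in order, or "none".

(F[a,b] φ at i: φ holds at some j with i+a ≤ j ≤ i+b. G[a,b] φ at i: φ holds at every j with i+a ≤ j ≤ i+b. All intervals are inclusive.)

0, 1, 2, 3, 4, 5, 6, 7, 8

Evaluate at each i in [0,10]:
  i=0: ✓ (all of [0,1])
  i=1: ✓ (all of [1,2])
  i=2: ✓ (all of [2,3])
  i=3: ✓ (all of [3,4])
  i=4: ✓ (all of [4,5])
  i=5: ✓ (all of [5,6])
  i=6: ✓ (all of [6,7])
  i=7: ✓ (all of [7,8])
  i=8: ✓ (all of [8,9])
  i=9: ✗ (fails at j=10)
  i=10: ✗ (fails at j=10)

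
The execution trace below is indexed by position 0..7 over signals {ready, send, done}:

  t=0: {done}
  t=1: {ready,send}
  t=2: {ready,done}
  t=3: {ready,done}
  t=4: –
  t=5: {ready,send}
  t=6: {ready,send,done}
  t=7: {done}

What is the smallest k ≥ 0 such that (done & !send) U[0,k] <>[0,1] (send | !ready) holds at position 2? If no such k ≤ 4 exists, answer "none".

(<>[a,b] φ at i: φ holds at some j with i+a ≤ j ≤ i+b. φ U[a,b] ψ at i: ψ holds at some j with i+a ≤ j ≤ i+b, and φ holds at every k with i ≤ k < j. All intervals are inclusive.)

1

Need earliest j ≥ 2 with <>[0,1] (send | !ready), and (done & !send) at every k in [2,j-1].
  j=2: rhs fails.
  j=3: rhs holds; lhs holds on [2,2]. k = 1.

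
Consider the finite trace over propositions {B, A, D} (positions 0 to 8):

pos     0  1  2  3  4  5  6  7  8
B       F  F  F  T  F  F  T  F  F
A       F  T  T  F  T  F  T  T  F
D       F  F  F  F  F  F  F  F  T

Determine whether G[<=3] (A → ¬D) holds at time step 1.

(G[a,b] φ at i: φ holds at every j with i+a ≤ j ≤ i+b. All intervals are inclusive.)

Check (A → ¬D) at every j in [1,4]:
  j=1: antecedent true; consequent true → ✓
  j=2: antecedent true; consequent true → ✓
  j=3: antecedent false → ✓
  j=4: antecedent true; consequent true → ✓
All positions satisfy it → formula holds.

Yes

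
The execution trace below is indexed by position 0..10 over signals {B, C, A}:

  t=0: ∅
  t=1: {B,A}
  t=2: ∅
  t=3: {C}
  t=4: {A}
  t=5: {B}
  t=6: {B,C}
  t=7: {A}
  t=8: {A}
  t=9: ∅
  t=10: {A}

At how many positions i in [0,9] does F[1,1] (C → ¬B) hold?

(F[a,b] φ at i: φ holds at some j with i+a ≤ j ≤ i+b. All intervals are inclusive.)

Evaluate at each i in [0,9]:
  i=0: ✓ (witness j=1)
  i=1: ✓ (witness j=2)
  i=2: ✓ (witness j=3)
  i=3: ✓ (witness j=4)
  i=4: ✓ (witness j=5)
  i=5: ✗ (none in [6,6])
  i=6: ✓ (witness j=7)
  i=7: ✓ (witness j=8)
  i=8: ✓ (witness j=9)
  i=9: ✓ (witness j=10)
Positions where it holds: {0, 1, 2, 3, 4, 6, 7, 8, 9} → 9.

9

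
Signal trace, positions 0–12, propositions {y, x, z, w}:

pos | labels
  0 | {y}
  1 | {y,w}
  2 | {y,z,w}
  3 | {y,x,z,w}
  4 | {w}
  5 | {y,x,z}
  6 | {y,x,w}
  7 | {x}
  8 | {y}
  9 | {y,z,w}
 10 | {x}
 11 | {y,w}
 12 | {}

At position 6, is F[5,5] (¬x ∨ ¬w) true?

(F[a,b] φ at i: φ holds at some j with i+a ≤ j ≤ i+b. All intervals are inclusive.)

Holds

Check (¬x ∨ ¬w) at each j in [11,11]:
  j=11: true
Found at j=11 → formula holds.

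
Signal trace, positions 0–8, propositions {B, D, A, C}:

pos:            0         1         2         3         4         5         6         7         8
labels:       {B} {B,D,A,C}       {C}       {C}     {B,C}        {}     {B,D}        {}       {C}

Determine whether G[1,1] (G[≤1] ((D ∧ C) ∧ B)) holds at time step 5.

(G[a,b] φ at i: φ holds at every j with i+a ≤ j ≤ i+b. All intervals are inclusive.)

No

Check G[≤1] ((D ∧ C) ∧ B) at every j in [6,6]:
  j=6: fails at 6
Fails at j=6 → formula fails.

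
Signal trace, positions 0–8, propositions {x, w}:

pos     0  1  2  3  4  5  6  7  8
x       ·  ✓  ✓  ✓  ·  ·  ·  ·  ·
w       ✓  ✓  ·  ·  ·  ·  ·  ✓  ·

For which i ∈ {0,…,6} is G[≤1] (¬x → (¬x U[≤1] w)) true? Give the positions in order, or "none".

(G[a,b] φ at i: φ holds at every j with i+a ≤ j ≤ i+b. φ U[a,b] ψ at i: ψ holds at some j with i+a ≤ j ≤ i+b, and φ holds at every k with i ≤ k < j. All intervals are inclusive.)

Evaluate at each i in [0,6]:
  i=0: ✓ (all of [0,1])
  i=1: ✓ (all of [1,2])
  i=2: ✓ (all of [2,3])
  i=3: ✗ (fails at j=4)
  i=4: ✗ (fails at j=4)
  i=5: ✗ (fails at j=5)
  i=6: ✓ (all of [6,7])

0, 1, 2, 6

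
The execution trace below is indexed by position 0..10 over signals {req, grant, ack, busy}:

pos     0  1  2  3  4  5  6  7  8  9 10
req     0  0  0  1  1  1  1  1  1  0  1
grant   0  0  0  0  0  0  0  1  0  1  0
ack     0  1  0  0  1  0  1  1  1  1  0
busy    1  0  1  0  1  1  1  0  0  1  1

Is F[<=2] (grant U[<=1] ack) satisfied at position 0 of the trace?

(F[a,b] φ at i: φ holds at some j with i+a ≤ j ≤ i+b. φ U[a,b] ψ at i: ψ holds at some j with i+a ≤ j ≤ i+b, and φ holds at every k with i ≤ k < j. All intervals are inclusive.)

Check (grant U[<=1] ack) at each j in [0,2]:
  j=0: fails
  j=1: holds
  j=2: fails
Found at j=1 → formula holds.

True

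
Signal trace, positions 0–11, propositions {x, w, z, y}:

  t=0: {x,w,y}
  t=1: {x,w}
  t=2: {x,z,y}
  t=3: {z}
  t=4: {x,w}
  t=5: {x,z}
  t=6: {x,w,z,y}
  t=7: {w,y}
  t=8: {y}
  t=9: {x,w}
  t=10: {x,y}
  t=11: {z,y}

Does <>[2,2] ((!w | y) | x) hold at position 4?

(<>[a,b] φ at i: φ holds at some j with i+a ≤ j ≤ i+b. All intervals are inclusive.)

Check ((!w | y) | x) at each j in [6,6]:
  j=6: true
Found at j=6 → formula holds.

Yes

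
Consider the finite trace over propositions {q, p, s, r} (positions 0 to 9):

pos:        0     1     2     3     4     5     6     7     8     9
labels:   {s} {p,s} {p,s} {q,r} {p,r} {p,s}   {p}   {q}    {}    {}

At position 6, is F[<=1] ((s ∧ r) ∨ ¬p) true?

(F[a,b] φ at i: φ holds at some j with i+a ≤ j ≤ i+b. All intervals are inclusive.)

Holds

Check ((s ∧ r) ∨ ¬p) at each j in [6,7]:
  j=6: false
  j=7: true
Found at j=7 → formula holds.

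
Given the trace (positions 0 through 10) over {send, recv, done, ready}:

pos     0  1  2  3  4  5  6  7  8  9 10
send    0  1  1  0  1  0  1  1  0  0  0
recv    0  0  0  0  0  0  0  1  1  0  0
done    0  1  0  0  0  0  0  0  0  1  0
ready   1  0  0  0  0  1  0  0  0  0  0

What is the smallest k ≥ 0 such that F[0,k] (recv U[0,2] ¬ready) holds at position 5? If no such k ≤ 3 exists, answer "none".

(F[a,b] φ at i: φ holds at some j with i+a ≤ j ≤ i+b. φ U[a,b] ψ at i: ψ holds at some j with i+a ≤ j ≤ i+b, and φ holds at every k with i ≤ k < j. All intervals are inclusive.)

Scan j = 5,6,… for (recv U[0,2] ¬ready):
  j=5: fails
  j=6: holds
First hit at j=6, so smallest k = 6-5 = 1.

1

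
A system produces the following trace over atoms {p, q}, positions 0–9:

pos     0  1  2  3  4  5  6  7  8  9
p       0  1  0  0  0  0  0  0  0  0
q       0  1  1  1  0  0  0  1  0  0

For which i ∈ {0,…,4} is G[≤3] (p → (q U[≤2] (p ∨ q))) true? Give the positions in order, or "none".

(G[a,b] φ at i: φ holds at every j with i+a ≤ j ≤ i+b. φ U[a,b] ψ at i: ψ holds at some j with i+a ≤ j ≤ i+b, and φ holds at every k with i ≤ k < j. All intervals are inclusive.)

Evaluate at each i in [0,4]:
  i=0: ✓ (all of [0,3])
  i=1: ✓ (all of [1,4])
  i=2: ✓ (all of [2,5])
  i=3: ✓ (all of [3,6])
  i=4: ✓ (all of [4,7])

0, 1, 2, 3, 4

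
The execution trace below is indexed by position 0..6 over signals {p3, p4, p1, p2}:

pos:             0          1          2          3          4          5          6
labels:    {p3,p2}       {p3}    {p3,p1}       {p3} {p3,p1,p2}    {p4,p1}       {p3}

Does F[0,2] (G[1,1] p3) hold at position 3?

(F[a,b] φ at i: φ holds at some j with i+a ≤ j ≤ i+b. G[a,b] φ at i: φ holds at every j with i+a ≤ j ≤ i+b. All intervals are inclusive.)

True

Check G[1,1] p3 at each j in [3,5]:
  j=3: holds on [4,4]
  j=4: fails at 5
  j=5: holds on [6,6]
Found at j=3 → formula holds.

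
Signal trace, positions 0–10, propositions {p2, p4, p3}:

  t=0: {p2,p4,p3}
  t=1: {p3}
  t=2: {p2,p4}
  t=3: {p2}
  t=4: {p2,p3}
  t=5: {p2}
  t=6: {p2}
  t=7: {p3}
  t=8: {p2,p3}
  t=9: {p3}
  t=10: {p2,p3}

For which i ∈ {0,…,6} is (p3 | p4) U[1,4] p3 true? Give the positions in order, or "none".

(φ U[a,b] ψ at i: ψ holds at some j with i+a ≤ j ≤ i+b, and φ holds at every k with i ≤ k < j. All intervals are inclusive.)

Evaluate at each i in [0,6]:
  i=0: ✓ (rhs at j=1; lhs holds on [0,0])
  i=1: ✗ (lhs fails at k=3 before rhs at j=4)
  i=2: ✗ (lhs fails at k=3 before rhs at j=4)
  i=3: ✗ (lhs fails at k=3 before rhs at j=4)
  i=4: ✗ (lhs fails at k=5 before rhs at j=7)
  i=5: ✗ (lhs fails at k=5 before rhs at j=7)
  i=6: ✗ (lhs fails at k=6 before rhs at j=7)

0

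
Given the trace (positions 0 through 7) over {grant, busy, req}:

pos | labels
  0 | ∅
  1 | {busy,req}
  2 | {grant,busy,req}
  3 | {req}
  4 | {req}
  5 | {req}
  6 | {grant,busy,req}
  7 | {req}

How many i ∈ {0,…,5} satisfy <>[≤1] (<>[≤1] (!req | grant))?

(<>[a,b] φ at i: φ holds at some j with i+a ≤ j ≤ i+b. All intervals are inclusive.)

Evaluate at each i in [0,5]:
  i=0: ✓ (witness j=0)
  i=1: ✓ (witness j=1)
  i=2: ✓ (witness j=2)
  i=3: ✗ (none in [3,4])
  i=4: ✓ (witness j=5)
  i=5: ✓ (witness j=5)
Positions where it holds: {0, 1, 2, 4, 5} → 5.

5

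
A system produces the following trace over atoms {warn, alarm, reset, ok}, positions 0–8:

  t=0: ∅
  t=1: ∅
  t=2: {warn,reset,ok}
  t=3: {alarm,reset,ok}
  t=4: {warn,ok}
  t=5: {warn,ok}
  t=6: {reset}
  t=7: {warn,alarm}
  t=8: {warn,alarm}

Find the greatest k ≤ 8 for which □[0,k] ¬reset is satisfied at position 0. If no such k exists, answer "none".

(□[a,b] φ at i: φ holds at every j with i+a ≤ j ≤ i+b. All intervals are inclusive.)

¬reset must hold from j=0 onward; find where it first fails.
  j=0: holds
  j=1: holds
  j=2: fails
Holds on [0,1], so largest k = 1.

1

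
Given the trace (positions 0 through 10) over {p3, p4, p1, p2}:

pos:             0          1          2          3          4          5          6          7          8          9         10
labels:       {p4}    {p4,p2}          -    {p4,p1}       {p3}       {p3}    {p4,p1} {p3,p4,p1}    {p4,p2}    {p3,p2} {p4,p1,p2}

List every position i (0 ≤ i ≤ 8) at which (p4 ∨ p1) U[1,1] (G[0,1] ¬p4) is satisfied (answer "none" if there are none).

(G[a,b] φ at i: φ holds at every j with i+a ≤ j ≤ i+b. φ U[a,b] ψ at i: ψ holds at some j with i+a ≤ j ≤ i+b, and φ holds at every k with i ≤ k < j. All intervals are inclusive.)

3

Evaluate at each i in [0,8]:
  i=0: ✗ (no rhs in [1,1])
  i=1: ✗ (no rhs in [2,2])
  i=2: ✗ (no rhs in [3,3])
  i=3: ✓ (rhs at j=4; lhs holds on [3,3])
  i=4: ✗ (no rhs in [5,5])
  i=5: ✗ (no rhs in [6,6])
  i=6: ✗ (no rhs in [7,7])
  i=7: ✗ (no rhs in [8,8])
  i=8: ✗ (no rhs in [9,9])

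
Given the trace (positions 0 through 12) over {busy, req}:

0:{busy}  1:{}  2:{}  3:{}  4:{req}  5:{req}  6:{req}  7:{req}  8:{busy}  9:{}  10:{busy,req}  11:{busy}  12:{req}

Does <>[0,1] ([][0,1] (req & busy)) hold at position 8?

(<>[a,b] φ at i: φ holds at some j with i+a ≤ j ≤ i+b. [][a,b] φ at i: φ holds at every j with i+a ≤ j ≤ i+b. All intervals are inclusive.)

Does not hold

Check [][0,1] (req & busy) at each j in [8,9]:
  j=8: fails at 8
  j=9: fails at 9
No position in the window satisfies it → formula fails.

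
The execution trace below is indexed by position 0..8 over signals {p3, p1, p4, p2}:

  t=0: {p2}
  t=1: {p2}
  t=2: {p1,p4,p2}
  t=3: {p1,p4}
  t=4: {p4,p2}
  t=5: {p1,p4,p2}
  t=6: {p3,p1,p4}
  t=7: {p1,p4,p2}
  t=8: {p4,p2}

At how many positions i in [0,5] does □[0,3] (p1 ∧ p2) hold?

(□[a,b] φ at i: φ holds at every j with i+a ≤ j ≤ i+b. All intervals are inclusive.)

0

Evaluate at each i in [0,5]:
  i=0: ✗ (fails at j=0)
  i=1: ✗ (fails at j=1)
  i=2: ✗ (fails at j=3)
  i=3: ✗ (fails at j=3)
  i=4: ✗ (fails at j=4)
  i=5: ✗ (fails at j=6)
Positions where it holds: {} → 0.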